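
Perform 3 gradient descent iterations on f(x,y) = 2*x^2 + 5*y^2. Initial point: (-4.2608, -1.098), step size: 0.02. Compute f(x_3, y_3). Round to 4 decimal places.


Gradient descent on f(x,y) = 2*x^2 + 5*y^2.
Starting point: (-4.2608, -1.098), alpha = 0.02
Step 1: grad_x = 2*2*-4.2608 = -17.0432, grad_y = 2*5*-1.098 = -10.98
  x_1 = -4.2608 - 0.02*-17.0432 = -3.9199
  y_1 = -1.098 - 0.02*-10.98 = -0.8784
Step 2: grad_x = 2*2*-3.9199 = -15.6797, grad_y = 2*5*-0.8784 = -8.784
  x_2 = -3.9199 - 0.02*-15.6797 = -3.6063
  y_2 = -0.8784 - 0.02*-8.784 = -0.7027
Step 3: grad_x = 2*2*-3.6063 = -14.4254, grad_y = 2*5*-0.7027 = -7.0272
  x_3 = -3.6063 - 0.02*-14.4254 = -3.3178
  y_3 = -0.7027 - 0.02*-7.0272 = -0.5622
f(-3.3178, -0.5622) = 2*(-3.3178)^2 + 5*(-0.5622)^2 = 23.5963


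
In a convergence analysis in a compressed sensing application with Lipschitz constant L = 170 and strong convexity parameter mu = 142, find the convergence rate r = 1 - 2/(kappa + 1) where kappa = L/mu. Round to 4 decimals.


Step 1: Compute the condition number.
kappa = L/mu = 170/142 = 1.1972
Step 2: Compute the convergence rate.
r = 1 - 2/(kappa + 1) = 1 - 2*mu/(L + mu) = (L - mu)/(L + mu) = 28/312 = 0.0897


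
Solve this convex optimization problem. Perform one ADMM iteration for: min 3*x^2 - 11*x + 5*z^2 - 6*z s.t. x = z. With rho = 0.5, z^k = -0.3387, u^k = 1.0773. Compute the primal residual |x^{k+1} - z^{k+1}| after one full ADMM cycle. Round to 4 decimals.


ADMM iteration with rho = 0.5, z^k = -0.3387, u^k = 1.0773
Step 1: x-update.
Minimize 3*x^2 - 11*x + (0.5/2)*(x + 0.3387 + 1.0773)^2
FOC: (2*3 + 0.5)*x = 11 + 0.5*(-0.3387 - 1.0773)
x^{k+1} = 1.5834
Step 2: z-update.
Minimize 5*z^2 - 6*z + (0.5/2)*(1.5834 - z + 1.0773)^2
FOC: (2*5 + 0.5)*z = 6 + 0.5*(1.5834 + 1.0773)
z^{k+1} = 0.6981
Step 3: u-update.
u^{k+1} = 1.0773 + 1.5834 - 0.6981 = 1.9626
Step 4: Primal residual = |1.5834 - 0.6981| = 0.8853


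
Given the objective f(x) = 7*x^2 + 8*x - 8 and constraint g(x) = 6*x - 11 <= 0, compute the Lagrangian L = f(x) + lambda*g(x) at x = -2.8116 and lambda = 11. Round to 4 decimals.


Step 1: Evaluate f(x).
f(-2.8116) = 7*(-2.8116)^2 + 8*(-2.8116) - 8 = 24.8429
Step 2: Evaluate g(x).
g(-2.8116) = 6*-2.8116 - 11 = -27.8696
Step 3: Compute Lagrangian.
L = 24.8429 + 11*-27.8696 = -281.7227


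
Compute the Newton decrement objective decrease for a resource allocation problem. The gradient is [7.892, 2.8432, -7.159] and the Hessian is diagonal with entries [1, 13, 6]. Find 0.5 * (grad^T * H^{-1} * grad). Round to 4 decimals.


Step 1: H is diagonal, so H^(-1) * g = [7.892, 0.2187, -1.1932].
Step 2: g^T H^(-1) g = sum_i g_i^2 / H_ii
  = (7.892)^2/1 + (2.8432)^2/13 + (-7.159)^2/6
  = 62.2837 + 0.6218 + 8.5419 = 71.4474
Step 3: Objective decrease = 0.5 * g^T H^(-1) g = 35.7237


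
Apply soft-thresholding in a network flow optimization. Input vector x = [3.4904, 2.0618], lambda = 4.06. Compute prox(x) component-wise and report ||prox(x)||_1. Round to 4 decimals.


Soft-thresholding with lambda = 4.06:
prox(3.4904) = sign(3.4904)*max(|3.4904| - 4.06, 0) = 0.0
prox(2.0618) = sign(2.0618)*max(|2.0618| - 4.06, 0) = 0.0
prox(x) = [0.0, 0.0]
||prox(x)||_1 = 0.0 + 0.0 = 0.0


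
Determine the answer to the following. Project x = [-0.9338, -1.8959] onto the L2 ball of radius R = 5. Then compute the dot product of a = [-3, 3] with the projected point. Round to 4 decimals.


Step 1: Compute ||x|| (intermediates to 6 decimals).
||x|| = sqrt((-0.9338)^2 + (-1.8959)^2) = 2.11339
Step 2: Project.
Since ||x|| <= R, proj = x (no scaling needed).
proj(x) = [-0.9338, -1.8959]
Step 3: Dot product.
a^T * proj(x) = -3*(-0.9338) + 3*(-1.8959) = -2.8863


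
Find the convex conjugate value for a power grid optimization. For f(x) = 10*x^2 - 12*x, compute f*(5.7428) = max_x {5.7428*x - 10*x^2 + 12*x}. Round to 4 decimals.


f*(y) = sup_x {y*x - a*x^2 - b*x} = sup_x {(y-b)*x - a*x^2}
FOC: (y - b) - 2a*x = 0 => x* = (y - b)/(2a)
x* = (5.7428 + 12)/(2*10) = 0.8871
f*(5.7428) = (y-b)^2/(4a) = (5.7428 + 12)^2/(4*10)
= 314.807/40 = 7.8702


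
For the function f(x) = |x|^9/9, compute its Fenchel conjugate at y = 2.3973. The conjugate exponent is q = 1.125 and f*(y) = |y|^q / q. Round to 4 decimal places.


The conjugate exponent q satisfies 1/p + 1/q = 1.
p = 9, so q = 9/(9 - 1) = 1.125
|y|^q = 2.3973^1.125 = 2.6742
f*(2.3973) = 2.6742 / 1.125 = 2.377


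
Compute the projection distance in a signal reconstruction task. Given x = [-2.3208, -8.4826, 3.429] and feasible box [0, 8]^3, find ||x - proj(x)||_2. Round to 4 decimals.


Project each component onto [0, 8].
clip(-2.3208) = 0.0, clip(-8.4826) = 0.0, clip(3.429) = 3.429
Projection = [0.0, 0.0, 3.429]
Squared diffs: [5.3861, 71.9545, 0.0]
Distance = sqrt(77.3406) = 8.7944


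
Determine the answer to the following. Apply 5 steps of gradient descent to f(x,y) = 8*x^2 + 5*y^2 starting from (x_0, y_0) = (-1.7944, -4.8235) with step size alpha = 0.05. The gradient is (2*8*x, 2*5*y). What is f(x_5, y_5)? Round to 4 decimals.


Gradient descent on f(x,y) = 8*x^2 + 5*y^2.
Starting point: (-1.7944, -4.8235), alpha = 0.05
Step 1: grad_x = 2*8*-1.7944 = -28.7104, grad_y = 2*5*-4.8235 = -48.235
  x_1 = -1.7944 - 0.05*-28.7104 = -0.3589
  y_1 = -4.8235 - 0.05*-48.235 = -2.4118
Step 2: grad_x = 2*8*-0.3589 = -5.7421, grad_y = 2*5*-2.4118 = -24.1175
  x_2 = -0.3589 - 0.05*-5.7421 = -0.0718
  y_2 = -2.4118 - 0.05*-24.1175 = -1.2059
Step 3: grad_x = 2*8*-0.0718 = -1.1484, grad_y = 2*5*-1.2059 = -12.0588
  x_3 = -0.0718 - 0.05*-1.1484 = -0.0144
  y_3 = -1.2059 - 0.05*-12.0588 = -0.6029
Step 4: grad_x = 2*8*-0.0144 = -0.2297, grad_y = 2*5*-0.6029 = -6.0294
  x_4 = -0.0144 - 0.05*-0.2297 = -0.0029
  y_4 = -0.6029 - 0.05*-6.0294 = -0.3015
Step 5: grad_x = 2*8*-0.0029 = -0.0459, grad_y = 2*5*-0.3015 = -3.0147
  x_5 = -0.0029 - 0.05*-0.0459 = -0.0006
  y_5 = -0.3015 - 0.05*-3.0147 = -0.1507
f(-0.0006, -0.1507) = 8*(-0.0006)^2 + 5*(-0.1507)^2 = 0.1136


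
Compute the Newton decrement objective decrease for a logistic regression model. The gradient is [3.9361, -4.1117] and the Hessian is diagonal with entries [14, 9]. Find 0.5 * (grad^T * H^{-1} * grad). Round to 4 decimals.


Step 1: H is diagonal, so H^(-1) * g = [0.2812, -0.4569].
Step 2: g^T H^(-1) g = sum_i g_i^2 / H_ii
  = (3.9361)^2/14 + (-4.1117)^2/9
  = 1.1066 + 1.8785 = 2.9851
Step 3: Objective decrease = 0.5 * g^T H^(-1) g = 1.4925


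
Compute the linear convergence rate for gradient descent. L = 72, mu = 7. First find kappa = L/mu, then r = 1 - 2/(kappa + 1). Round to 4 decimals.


Step 1: Compute the condition number.
kappa = L/mu = 72/7 = 10.2857
Step 2: Compute the convergence rate.
r = 1 - 2/(kappa + 1) = 1 - 2*mu/(L + mu) = (L - mu)/(L + mu) = 65/79 = 0.8228


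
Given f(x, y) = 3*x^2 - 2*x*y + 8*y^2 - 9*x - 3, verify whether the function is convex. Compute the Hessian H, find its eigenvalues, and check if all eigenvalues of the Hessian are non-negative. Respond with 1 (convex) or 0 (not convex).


The Hessian of f(x,y) = 3*x^2 - 2*x*y + 8*y^2 - 9*x - 3 is:
H = [[6, -2], [-2, 16]]
Trace = 6 + 16 = 22
Determinant = 6*16 - (-2)^2 = 92
Discriminant = (22)^2 - 4*92 = 116.0
Eigenvalues: lambda_1 = 5.6148, lambda_2 = 16.3852
The function is convex.

1


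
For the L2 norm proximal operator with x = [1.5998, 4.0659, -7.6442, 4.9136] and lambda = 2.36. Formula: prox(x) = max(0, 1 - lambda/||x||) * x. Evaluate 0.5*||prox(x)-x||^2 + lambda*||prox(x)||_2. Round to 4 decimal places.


Step 1: Compute ||x||.
||x|| = 10.0831
Step 2: Compute scaling factor.
scale = max(0, 1 - 2.36/10.0831) = 0.7659
Step 3: prox(x) = [1.2254, 3.1143, -5.855, 3.7635]
||prox(x)|| = 7.7231
Step 4: Proximal objective.
0.5*||prox-x||^2 = 2.7848
lambda*||prox|| = 18.2265
Total = 21.0112


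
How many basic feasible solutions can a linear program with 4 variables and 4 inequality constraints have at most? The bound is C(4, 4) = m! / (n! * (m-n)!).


Each vertex corresponds to some choice of n active constraints out of m, so the number of vertices is at most C(m, n) = m! / (n!(m-n)!).
m = 4, n = 4
Numerator: 4 * 3 * 2 * 1
Denominator: 4! = 24
C(4, 4) = 1


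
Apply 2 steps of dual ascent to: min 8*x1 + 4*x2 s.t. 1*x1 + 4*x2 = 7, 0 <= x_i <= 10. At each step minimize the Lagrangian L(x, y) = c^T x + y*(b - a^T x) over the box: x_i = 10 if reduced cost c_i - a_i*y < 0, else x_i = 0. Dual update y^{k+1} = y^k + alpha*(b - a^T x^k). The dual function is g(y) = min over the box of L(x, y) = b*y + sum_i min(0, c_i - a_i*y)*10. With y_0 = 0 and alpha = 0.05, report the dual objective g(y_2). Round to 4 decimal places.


Dual ascent for LP: min 8*x1 + 4*x2, 1*x1 + 4*x2 = 7, 0 <= x_i <= 10
Step 1: y^k = 0.0, reduced costs: (8.0, 4.0)
  x^k = (0.0, 0.0), subgradient = b - a^T x = 7.0
  y^{k+1} = 0.0 + 0.05*7.0 = 0.35
Step 2: y^k = 0.35, reduced costs: (7.65, 2.6)
  x^k = (0.0, 0.0), subgradient = b - a^T x = 7.0
  y^{k+1} = 0.35 + 0.05*7.0 = 0.7
Dual objective at y_2 = 0.7: reduced costs (7.3, 1.2), box minimizer x = (0.0, 0.0)
g(y_2) = b*y + (c1 - a1*y)*x1 + (c2 - a2*y)*x2 = 7*0.7 + 7.3*0.0 + 1.2*0.0 = 4.9 + 0.0 + 0.0 = 4.9


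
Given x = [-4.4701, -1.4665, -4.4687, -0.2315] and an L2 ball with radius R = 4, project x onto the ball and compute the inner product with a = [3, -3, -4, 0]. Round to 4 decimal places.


Step 1: Compute ||x|| (intermediates to 6 decimals).
||x|| = sqrt((-4.4701)^2 + (-1.4665)^2 + (-4.4687)^2 + (-0.2315)^2) = 6.49271
Step 2: Project.
Since ||x|| > R, scale = R/||x|| = 4/6.49271 = 0.616076, proj(x) = scale * x
proj(x) = [-2.753921, -0.903475, -2.753059, -0.142622]
Step 3: Dot product.
a^T * proj(x) = 3*(-2.753921) - 3*(-0.903475) - 4*(-2.753059) + 0*(-0.142622) = 5.4609


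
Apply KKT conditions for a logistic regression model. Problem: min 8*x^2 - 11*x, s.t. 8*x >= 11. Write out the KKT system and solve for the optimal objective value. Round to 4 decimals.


Step 1: Try lambda = 0 (constraint inactive).
x_unc = 11/(2*8) = 0.6875
Check: 8*0.6875 = 5.5 < 11 -- violated!
Step 2: Constraint must be active: 8*x = 11
x* = 11/8 = 1.375
lambda = (2*8*1.375 - 11)/8 = 1.375
Step 3: Compute optimal value.
f(x*) = 8*1.375^2 - 11*1.375 = 0.0


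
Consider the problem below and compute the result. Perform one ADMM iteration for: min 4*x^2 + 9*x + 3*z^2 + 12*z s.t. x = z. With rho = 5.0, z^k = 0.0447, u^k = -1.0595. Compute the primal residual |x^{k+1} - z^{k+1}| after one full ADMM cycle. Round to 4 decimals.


ADMM iteration with rho = 5.0, z^k = 0.0447, u^k = -1.0595
Step 1: x-update.
Minimize 4*x^2 + 9*x + (5.0/2)*(x - 0.0447 - 1.0595)^2
FOC: (2*4 + 5.0)*x = -9 + 5.0*(0.0447 + 1.0595)
x^{k+1} = -0.2676
Step 2: z-update.
Minimize 3*z^2 + 12*z + (5.0/2)*(-0.2676 - z - 1.0595)^2
FOC: (2*3 + 5.0)*z = -12 + 5.0*(-0.2676 - 1.0595)
z^{k+1} = -1.6941
Step 3: u-update.
u^{k+1} = -1.0595 - 0.2676 + 1.6941 = 0.367
Step 4: Primal residual = |-0.2676 + 1.6941| = 1.4265


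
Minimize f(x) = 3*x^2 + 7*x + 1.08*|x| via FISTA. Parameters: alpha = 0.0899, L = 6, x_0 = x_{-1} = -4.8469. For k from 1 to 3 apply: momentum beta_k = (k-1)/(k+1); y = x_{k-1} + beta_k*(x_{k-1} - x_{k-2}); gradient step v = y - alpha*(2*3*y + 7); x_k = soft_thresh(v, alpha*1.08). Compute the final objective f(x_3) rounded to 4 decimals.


FISTA on f(x) = 3*x^2 + 7*x + 1.08*|x|
L = 6, alpha = 0.0899
Iteration 1: beta = 0.0, y = -4.8469 + 0.0*(-4.8469 + 4.8469) = -4.8469
  grad(y) = -22.0814, v = y - alpha*grad = -2.8618
  prox(v) = soft_thresh(-2.8618, 0.0971) = -2.7647
Iteration 2: beta = 0.3333, y = -2.7647 + 0.3333*(-2.7647 + 4.8469) = -2.0706
  grad(y) = -5.4237, v = y - alpha*grad = -1.583
  prox(v) = soft_thresh(-1.583, 0.0971) = -1.4859
Iteration 3: beta = 0.5, y = -1.4859 + 0.5*(-1.4859 + 2.7647) = -0.8466
  grad(y) = 1.9206, v = y - alpha*grad = -1.0192
  prox(v) = soft_thresh(-1.0192, 0.0971) = -0.9221
f(x_3) = 3*(-0.9221)^2 + 7*(-0.9221) + 1.08*|-0.9221| = -2.908


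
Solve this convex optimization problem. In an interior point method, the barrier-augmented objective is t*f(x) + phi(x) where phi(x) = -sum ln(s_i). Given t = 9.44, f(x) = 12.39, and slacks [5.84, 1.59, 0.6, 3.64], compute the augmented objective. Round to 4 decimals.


Step 1: Compute log-barrier.
ln values: [1.7647, 0.4637, -0.5108, 1.292]
phi = -(1.7647 + 0.4637 - 0.5108 + 1.292) = -3.0096
Step 2: Compute augmented objective.
t*f(x) = 9.44*12.39 = 116.9616
Total = 116.9616 - 3.0096 = 113.952


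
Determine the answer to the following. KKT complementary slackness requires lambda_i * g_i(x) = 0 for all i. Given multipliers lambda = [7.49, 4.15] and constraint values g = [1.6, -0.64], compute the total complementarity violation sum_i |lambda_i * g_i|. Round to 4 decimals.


KKT complementary slackness check:
lambda_1 * g_1 = 7.49 * 1.6 = 11.984
lambda_2 * g_2 = 4.15 * -0.64 = -2.656
Total violation = 11.984 + 2.656 = 14.64


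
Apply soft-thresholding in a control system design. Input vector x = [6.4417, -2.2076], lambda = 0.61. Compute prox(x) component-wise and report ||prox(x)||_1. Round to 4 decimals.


Soft-thresholding with lambda = 0.61:
prox(6.4417) = sign(6.4417)*max(|6.4417| - 0.61, 0) = 5.8317
prox(-2.2076) = sign(-2.2076)*max(|-2.2076| - 0.61, 0) = -1.5976
prox(x) = [5.8317, -1.5976]
||prox(x)||_1 = 5.8317 + 1.5976 = 7.4293


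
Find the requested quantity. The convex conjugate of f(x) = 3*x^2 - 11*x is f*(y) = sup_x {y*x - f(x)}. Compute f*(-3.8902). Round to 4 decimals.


f*(y) = sup_x {y*x - a*x^2 - b*x} = sup_x {(y-b)*x - a*x^2}
FOC: (y - b) - 2a*x = 0 => x* = (y - b)/(2a)
x* = (-3.8902 + 11)/(2*3) = 1.185
f*(-3.8902) = (y-b)^2/(4a) = (-3.8902 + 11)^2/(4*3)
= 50.5493/12 = 4.2124


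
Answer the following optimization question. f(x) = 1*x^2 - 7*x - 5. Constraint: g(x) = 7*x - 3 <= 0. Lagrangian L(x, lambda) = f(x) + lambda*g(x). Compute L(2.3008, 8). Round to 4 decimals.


Step 1: Evaluate f(x).
f(2.3008) = 1*2.3008^2 - 7*2.3008 - 5 = -15.8119
Step 2: Evaluate g(x).
g(2.3008) = 7*2.3008 - 3 = 13.1056
Step 3: Compute Lagrangian.
L = -15.8119 + 8*13.1056 = 89.0329


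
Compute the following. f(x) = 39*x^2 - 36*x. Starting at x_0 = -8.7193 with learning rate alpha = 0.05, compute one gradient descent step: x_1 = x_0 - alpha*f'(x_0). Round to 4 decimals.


We compute the gradient at x_0 and apply the update.
f'(x) = 78*x - 36
f'(-8.7193) = 78*-8.7193 - 36 = -716.1054
x_1 = -8.7193 - 0.05*-716.1054 = 27.086


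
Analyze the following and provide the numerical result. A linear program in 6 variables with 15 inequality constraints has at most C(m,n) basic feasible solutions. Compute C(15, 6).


Each vertex corresponds to some choice of n active constraints out of m, so the number of vertices is at most C(m, n) = m! / (n!(m-n)!).
m = 15, n = 6
Numerator: 15 * 14 * 13 * 12 * 11 * 10
Denominator: 6! = 720
C(15, 6) = 5005


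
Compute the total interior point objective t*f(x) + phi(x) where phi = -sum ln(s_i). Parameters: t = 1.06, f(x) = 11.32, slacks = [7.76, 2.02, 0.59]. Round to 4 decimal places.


Step 1: Compute log-barrier.
ln values: [2.049, 0.7031, -0.5276]
phi = -(2.049 + 0.7031 - 0.5276) = -2.2244
Step 2: Compute augmented objective.
t*f(x) = 1.06*11.32 = 11.9992
Total = 11.9992 - 2.2244 = 9.7748


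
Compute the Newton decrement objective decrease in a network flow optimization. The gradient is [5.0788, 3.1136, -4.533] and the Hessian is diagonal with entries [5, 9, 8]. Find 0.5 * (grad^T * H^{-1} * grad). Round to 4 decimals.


Step 1: H is diagonal, so H^(-1) * g = [1.0158, 0.346, -0.5666].
Step 2: g^T H^(-1) g = sum_i g_i^2 / H_ii
  = (5.0788)^2/5 + (3.1136)^2/9 + (-4.533)^2/8
  = 5.1588 + 1.0772 + 2.5685 = 8.8045
Step 3: Objective decrease = 0.5 * g^T H^(-1) g = 4.4023


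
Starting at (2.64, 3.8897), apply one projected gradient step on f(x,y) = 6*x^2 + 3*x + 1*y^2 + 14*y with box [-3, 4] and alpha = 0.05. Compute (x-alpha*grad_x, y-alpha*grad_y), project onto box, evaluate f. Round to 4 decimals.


Step 1: Compute gradient at (2.64, 3.8897).
grad_x = 2*6*2.64 + 3 = 34.68
grad_y = 2*1*3.8897 + 14 = 21.7794
Step 2: Gradient step.
x_raw = 2.64 - 0.05*34.68 = 0.906
y_raw = 3.8897 - 0.05*21.7794 = 2.8007
Step 3: Project onto [-3, 4].
x_proj = clip(0.906) = 0.906
y_proj = clip(2.8007) = 2.8007
Step 4: Evaluate f.
f(0.906, 2.8007) = 54.6973


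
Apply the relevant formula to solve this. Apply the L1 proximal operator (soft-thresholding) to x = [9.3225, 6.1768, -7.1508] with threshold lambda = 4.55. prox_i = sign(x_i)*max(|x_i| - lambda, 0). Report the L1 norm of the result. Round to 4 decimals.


Soft-thresholding with lambda = 4.55:
prox(9.3225) = sign(9.3225)*max(|9.3225| - 4.55, 0) = 4.7725
prox(6.1768) = sign(6.1768)*max(|6.1768| - 4.55, 0) = 1.6268
prox(-7.1508) = sign(-7.1508)*max(|-7.1508| - 4.55, 0) = -2.6008
prox(x) = [4.7725, 1.6268, -2.6008]
||prox(x)||_1 = 4.7725 + 1.6268 + 2.6008 = 9.0001


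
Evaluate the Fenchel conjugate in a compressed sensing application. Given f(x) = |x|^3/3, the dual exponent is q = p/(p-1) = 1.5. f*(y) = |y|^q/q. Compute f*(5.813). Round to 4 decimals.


The conjugate exponent q satisfies 1/p + 1/q = 1.
p = 3, so q = 3/(3 - 1) = 1.5
|y|^q = 5.813^1.5 = 14.0152
f*(5.813) = 14.0152 / 1.5 = 9.3435


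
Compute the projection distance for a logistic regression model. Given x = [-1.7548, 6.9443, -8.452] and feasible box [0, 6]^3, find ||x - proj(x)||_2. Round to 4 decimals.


Project each component onto [0, 6].
clip(-1.7548) = 0.0, clip(6.9443) = 6.0, clip(-8.452) = 0.0
Projection = [0.0, 6.0, 0.0]
Squared diffs: [3.0793, 0.8917, 71.4363]
Distance = sqrt(75.4073) = 8.6837


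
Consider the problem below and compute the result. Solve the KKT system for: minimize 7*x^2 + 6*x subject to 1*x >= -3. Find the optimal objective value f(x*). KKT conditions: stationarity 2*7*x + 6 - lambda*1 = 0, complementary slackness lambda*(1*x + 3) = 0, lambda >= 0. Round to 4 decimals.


Step 1: Try lambda = 0 (constraint inactive).
Stationarity: 2*7*x + 6 = 0
x* = -6/(2*7) = -3/7 = -0.4286 (rounded; the exact value -3/7 is used below)
Check constraint: 1*-0.4286 = -0.4286 >= -3 -- satisfied.
Step 2: Compute optimal value.
f(x*) = 7*(-3/7)^2 + 6*(-3/7) = -1.2857


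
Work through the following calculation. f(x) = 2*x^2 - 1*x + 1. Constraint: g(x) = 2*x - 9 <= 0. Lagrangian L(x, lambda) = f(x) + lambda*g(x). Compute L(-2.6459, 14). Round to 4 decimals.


Step 1: Evaluate f(x).
f(-2.6459) = 2*(-2.6459)^2 - 1*(-2.6459) + 1 = 17.6475
Step 2: Evaluate g(x).
g(-2.6459) = 2*-2.6459 - 9 = -14.2918
Step 3: Compute Lagrangian.
L = 17.6475 + 14*-14.2918 = -182.4377


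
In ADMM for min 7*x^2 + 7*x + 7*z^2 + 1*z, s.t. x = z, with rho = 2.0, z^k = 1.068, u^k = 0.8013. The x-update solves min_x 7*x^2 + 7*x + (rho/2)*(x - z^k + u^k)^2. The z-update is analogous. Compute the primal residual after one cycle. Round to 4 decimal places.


ADMM iteration with rho = 2.0, z^k = 1.068, u^k = 0.8013
Step 1: x-update.
Minimize 7*x^2 + 7*x + (2.0/2)*(x - 1.068 + 0.8013)^2
FOC: (2*7 + 2.0)*x = -7 + 2.0*(1.068 - 0.8013)
x^{k+1} = -0.4042
Step 2: z-update.
Minimize 7*z^2 + 1*z + (2.0/2)*(-0.4042 - z + 0.8013)^2
FOC: (2*7 + 2.0)*z = -1 + 2.0*(-0.4042 + 0.8013)
z^{k+1} = -0.0129
Step 3: u-update.
u^{k+1} = 0.8013 - 0.4042 + 0.0129 = 0.41
Step 4: Primal residual = |-0.4042 + 0.0129| = 0.3913


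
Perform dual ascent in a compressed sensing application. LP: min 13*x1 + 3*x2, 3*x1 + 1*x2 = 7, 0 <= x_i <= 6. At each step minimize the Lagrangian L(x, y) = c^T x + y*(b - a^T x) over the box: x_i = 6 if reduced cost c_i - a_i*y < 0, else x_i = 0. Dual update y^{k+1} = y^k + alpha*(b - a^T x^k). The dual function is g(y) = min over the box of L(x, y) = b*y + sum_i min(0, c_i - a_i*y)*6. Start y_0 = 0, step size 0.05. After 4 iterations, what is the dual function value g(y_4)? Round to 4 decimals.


Dual ascent for LP: min 13*x1 + 3*x2, 3*x1 + 1*x2 = 7, 0 <= x_i <= 6
Step 1: y^k = 0.0, reduced costs: (13.0, 3.0)
  x^k = (0.0, 0.0), subgradient = b - a^T x = 7.0
  y^{k+1} = 0.0 + 0.05*7.0 = 0.35
Step 2: y^k = 0.35, reduced costs: (11.95, 2.65)
  x^k = (0.0, 0.0), subgradient = b - a^T x = 7.0
  y^{k+1} = 0.35 + 0.05*7.0 = 0.7
Step 3: y^k = 0.7, reduced costs: (10.9, 2.3)
  x^k = (0.0, 0.0), subgradient = b - a^T x = 7.0
  y^{k+1} = 0.7 + 0.05*7.0 = 1.05
Step 4: y^k = 1.05, reduced costs: (9.85, 1.95)
  x^k = (0.0, 0.0), subgradient = b - a^T x = 7.0
  y^{k+1} = 1.05 + 0.05*7.0 = 1.4
Dual objective at y_4 = 1.4: reduced costs (8.8, 1.6), box minimizer x = (0.0, 0.0)
g(y_4) = b*y + (c1 - a1*y)*x1 + (c2 - a2*y)*x2 = 7*1.4 + 8.8*0.0 + 1.6*0.0 = 9.8 + 0.0 + 0.0 = 9.8


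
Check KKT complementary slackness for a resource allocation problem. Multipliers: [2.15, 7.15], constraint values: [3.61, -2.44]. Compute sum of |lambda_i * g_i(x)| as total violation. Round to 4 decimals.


KKT complementary slackness check:
lambda_1 * g_1 = 2.15 * 3.61 = 7.7615
lambda_2 * g_2 = 7.15 * -2.44 = -17.446
Total violation = 7.7615 + 17.446 = 25.2075


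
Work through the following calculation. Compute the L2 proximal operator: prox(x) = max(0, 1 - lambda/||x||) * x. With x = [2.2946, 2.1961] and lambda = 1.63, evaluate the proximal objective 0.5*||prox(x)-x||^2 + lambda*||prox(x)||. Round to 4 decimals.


Step 1: Compute ||x||.
||x|| = 3.1762
Step 2: Compute scaling factor.
scale = max(0, 1 - 1.63/3.1762) = 0.4868
Step 3: prox(x) = [1.117, 1.0691]
||prox(x)|| = 1.5462
Step 4: Proximal objective.
0.5*||prox-x||^2 = 1.3285
lambda*||prox|| = 2.5203
Total = 3.8487


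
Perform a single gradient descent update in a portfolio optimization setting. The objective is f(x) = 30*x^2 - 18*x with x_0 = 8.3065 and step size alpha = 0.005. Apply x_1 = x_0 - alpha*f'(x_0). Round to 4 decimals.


We compute the gradient at x_0 and apply the update.
f'(x) = 60*x - 18
f'(8.3065) = 60*8.3065 - 18 = 480.39
x_1 = 8.3065 - 0.005*480.39 = 5.9046


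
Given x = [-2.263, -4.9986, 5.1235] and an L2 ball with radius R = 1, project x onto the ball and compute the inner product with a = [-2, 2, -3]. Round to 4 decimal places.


Step 1: Compute ||x|| (intermediates to 6 decimals).
||x|| = sqrt((-2.263)^2 + (-4.9986)^2 + 5.1235^2) = 7.507158
Step 2: Project.
Since ||x|| > R, scale = R/||x|| = 1/7.507158 = 0.133206, proj(x) = scale * x
proj(x) = [-0.301445, -0.665844, 0.682481]
Step 3: Dot product.
a^T * proj(x) = -2*(-0.301445) + 2*(-0.665844) - 3*0.682481 = -2.7762


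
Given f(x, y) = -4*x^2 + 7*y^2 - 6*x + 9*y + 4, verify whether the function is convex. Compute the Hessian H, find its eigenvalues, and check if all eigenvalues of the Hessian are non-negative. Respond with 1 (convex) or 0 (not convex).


The Hessian of f(x,y) = -4*x^2 + 7*y^2 - 6*x + 9*y + 4 is:
H = [[-8, 0], [0, 14]]
Trace = -8 + 14 = 6
Determinant = -8*14 - (0)^2 = -112
Discriminant = (6)^2 - 4*-112 = 484.0
Eigenvalues: lambda_1 = -8.0, lambda_2 = 14.0
The function is not convex.

0


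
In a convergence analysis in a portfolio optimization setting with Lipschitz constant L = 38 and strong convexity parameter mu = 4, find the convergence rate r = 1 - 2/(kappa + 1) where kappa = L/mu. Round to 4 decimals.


Step 1: Compute the condition number.
kappa = L/mu = 38/4 = 9.5
Step 2: Compute the convergence rate.
r = 1 - 2/(kappa + 1) = 1 - 2*mu/(L + mu) = (L - mu)/(L + mu) = 34/42 = 0.8095


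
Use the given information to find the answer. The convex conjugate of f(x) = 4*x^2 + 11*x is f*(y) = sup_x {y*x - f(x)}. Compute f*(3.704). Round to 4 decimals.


f*(y) = sup_x {y*x - a*x^2 - b*x} = sup_x {(y-b)*x - a*x^2}
FOC: (y - b) - 2a*x = 0 => x* = (y - b)/(2a)
x* = (3.704 - 11)/(2*4) = -0.912
f*(3.704) = (y-b)^2/(4a) = (3.704 - 11)^2/(4*4)
= 53.2316/16 = 3.327


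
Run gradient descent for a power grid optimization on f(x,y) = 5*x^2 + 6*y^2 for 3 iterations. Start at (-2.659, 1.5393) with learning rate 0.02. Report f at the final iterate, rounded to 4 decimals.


Gradient descent on f(x,y) = 5*x^2 + 6*y^2.
Starting point: (-2.659, 1.5393), alpha = 0.02
Step 1: grad_x = 2*5*-2.659 = -26.59, grad_y = 2*6*1.5393 = 18.4716
  x_1 = -2.659 - 0.02*-26.59 = -2.1272
  y_1 = 1.5393 - 0.02*18.4716 = 1.1699
Step 2: grad_x = 2*5*-2.1272 = -21.272, grad_y = 2*6*1.1699 = 14.0384
  x_2 = -2.1272 - 0.02*-21.272 = -1.7018
  y_2 = 1.1699 - 0.02*14.0384 = 0.8891
Step 3: grad_x = 2*5*-1.7018 = -17.0176, grad_y = 2*6*0.8891 = 10.6692
  x_3 = -1.7018 - 0.02*-17.0176 = -1.3614
  y_3 = 0.8891 - 0.02*10.6692 = 0.6757
f(-1.3614, 0.6757) = 5*(-1.3614)^2 + 6*0.6757^2 = 12.0067


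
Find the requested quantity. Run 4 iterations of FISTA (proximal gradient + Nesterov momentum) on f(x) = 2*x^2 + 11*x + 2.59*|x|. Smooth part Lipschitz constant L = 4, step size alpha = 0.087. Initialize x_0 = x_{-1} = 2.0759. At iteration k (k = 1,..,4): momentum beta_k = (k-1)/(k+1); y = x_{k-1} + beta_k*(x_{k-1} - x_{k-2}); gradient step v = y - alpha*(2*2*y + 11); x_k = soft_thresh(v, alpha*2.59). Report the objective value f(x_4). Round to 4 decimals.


FISTA on f(x) = 2*x^2 + 11*x + 2.59*|x|
L = 4, alpha = 0.087
Iteration 1: beta = 0.0, y = 2.0759 + 0.0*(2.0759 - 2.0759) = 2.0759
  grad(y) = 19.3036, v = y - alpha*grad = 0.3965
  prox(v) = soft_thresh(0.3965, 0.2253) = 0.1712
Iteration 2: beta = 0.3333, y = 0.1712 + 0.3333*(0.1712 - 2.0759) = -0.4638
  grad(y) = 9.145, v = y - alpha*grad = -1.2594
  prox(v) = soft_thresh(-1.2594, 0.2253) = -1.034
Iteration 3: beta = 0.5, y = -1.034 + 0.5*(-1.034 - 0.1712) = -1.6366
  grad(y) = 4.4534, v = y - alpha*grad = -2.0241
  prox(v) = soft_thresh(-2.0241, 0.2253) = -1.7988
Iteration 4: beta = 0.6, y = -1.7988 + 0.6*(-1.7988 + 1.034) = -2.2576
  grad(y) = 1.9696, v = y - alpha*grad = -2.4289
  prox(v) = soft_thresh(-2.4289, 0.2253) = -2.2036
f(x_4) = 2*(-2.2036)^2 + 11*(-2.2036) + 2.59*|-2.2036| = -8.8206


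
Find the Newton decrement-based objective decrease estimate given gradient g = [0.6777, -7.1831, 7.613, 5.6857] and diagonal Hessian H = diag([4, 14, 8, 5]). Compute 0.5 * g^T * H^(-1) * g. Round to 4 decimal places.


Step 1: H is diagonal, so H^(-1) * g = [0.1694, -0.5131, 0.9516, 1.1371].
Step 2: g^T H^(-1) g = sum_i g_i^2 / H_ii
  = (0.6777)^2/4 + (-7.1831)^2/14 + (7.613)^2/8 + (5.6857)^2/5
  = 0.1148 + 3.6855 + 7.2447 + 6.4654 = 17.5105
Step 3: Objective decrease = 0.5 * g^T H^(-1) g = 8.7552


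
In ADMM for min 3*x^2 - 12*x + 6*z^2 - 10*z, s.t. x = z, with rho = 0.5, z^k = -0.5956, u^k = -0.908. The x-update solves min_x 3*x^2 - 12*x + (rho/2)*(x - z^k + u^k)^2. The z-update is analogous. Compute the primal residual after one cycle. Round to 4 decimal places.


ADMM iteration with rho = 0.5, z^k = -0.5956, u^k = -0.908
Step 1: x-update.
Minimize 3*x^2 - 12*x + (0.5/2)*(x + 0.5956 - 0.908)^2
FOC: (2*3 + 0.5)*x = 12 + 0.5*(-0.5956 + 0.908)
x^{k+1} = 1.8702
Step 2: z-update.
Minimize 6*z^2 - 10*z + (0.5/2)*(1.8702 - z - 0.908)^2
FOC: (2*6 + 0.5)*z = 10 + 0.5*(1.8702 - 0.908)
z^{k+1} = 0.8385
Step 3: u-update.
u^{k+1} = -0.908 + 1.8702 - 0.8385 = 0.1237
Step 4: Primal residual = |1.8702 - 0.8385| = 1.0317


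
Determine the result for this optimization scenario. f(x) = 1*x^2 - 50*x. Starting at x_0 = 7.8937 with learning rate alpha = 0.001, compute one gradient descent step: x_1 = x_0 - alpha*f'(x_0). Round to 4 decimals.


We compute the gradient at x_0 and apply the update.
f'(x) = 2*x - 50
f'(7.8937) = 2*7.8937 - 50 = -34.2126
x_1 = 7.8937 - 0.001*-34.2126 = 7.9279


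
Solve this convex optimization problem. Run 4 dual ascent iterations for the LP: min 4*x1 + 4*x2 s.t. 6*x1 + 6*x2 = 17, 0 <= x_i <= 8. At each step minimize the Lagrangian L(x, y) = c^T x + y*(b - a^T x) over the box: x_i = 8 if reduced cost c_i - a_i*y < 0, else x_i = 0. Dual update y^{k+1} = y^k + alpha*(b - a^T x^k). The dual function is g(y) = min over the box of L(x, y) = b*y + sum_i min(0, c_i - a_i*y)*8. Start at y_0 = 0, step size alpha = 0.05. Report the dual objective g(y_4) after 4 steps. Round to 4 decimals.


Dual ascent for LP: min 4*x1 + 4*x2, 6*x1 + 6*x2 = 17, 0 <= x_i <= 8
Step 1: y^k = 0.0, reduced costs: (4.0, 4.0)
  x^k = (0.0, 0.0), subgradient = b - a^T x = 17.0
  y^{k+1} = 0.0 + 0.05*17.0 = 0.85
Step 2: y^k = 0.85, reduced costs: (-1.1, -1.1)
  x^k = (8.0, 8.0), subgradient = b - a^T x = -79.0
  y^{k+1} = 0.85 + 0.05*-79.0 = -3.1
Step 3: y^k = -3.1, reduced costs: (22.6, 22.6)
  x^k = (0.0, 0.0), subgradient = b - a^T x = 17.0
  y^{k+1} = -3.1 + 0.05*17.0 = -2.25
Step 4: y^k = -2.25, reduced costs: (17.5, 17.5)
  x^k = (0.0, 0.0), subgradient = b - a^T x = 17.0
  y^{k+1} = -2.25 + 0.05*17.0 = -1.4
Dual objective at y_4 = -1.4: reduced costs (12.4, 12.4), box minimizer x = (0.0, 0.0)
g(y_4) = b*y + (c1 - a1*y)*x1 + (c2 - a2*y)*x2 = 17*(-1.4) + 12.4*0.0 + 12.4*0.0 = -23.8 + 0.0 + 0.0 = -23.8


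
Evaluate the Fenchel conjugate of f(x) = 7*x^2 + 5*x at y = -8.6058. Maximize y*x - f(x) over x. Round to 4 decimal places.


f*(y) = sup_x {y*x - a*x^2 - b*x} = sup_x {(y-b)*x - a*x^2}
FOC: (y - b) - 2a*x = 0 => x* = (y - b)/(2a)
x* = (-8.6058 - 5)/(2*7) = -0.9718
f*(-8.6058) = (y-b)^2/(4a) = (-8.6058 - 5)^2/(4*7)
= 185.1178/28 = 6.6113


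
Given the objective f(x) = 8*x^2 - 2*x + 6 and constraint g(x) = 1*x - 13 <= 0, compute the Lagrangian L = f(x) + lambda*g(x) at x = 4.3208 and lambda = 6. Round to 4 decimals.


Step 1: Evaluate f(x).
f(4.3208) = 8*4.3208^2 - 2*4.3208 + 6 = 146.7129
Step 2: Evaluate g(x).
g(4.3208) = 1*4.3208 - 13 = -8.6792
Step 3: Compute Lagrangian.
L = 146.7129 + 6*-8.6792 = 94.6377


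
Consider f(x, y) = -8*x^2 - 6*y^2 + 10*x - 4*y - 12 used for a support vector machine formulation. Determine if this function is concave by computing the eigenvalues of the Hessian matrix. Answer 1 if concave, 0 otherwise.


The Hessian of f(x,y) = -8*x^2 - 6*y^2 + 10*x - 4*y - 12 is:
H = [[-16, 0], [0, -12]]
Trace = -16 - 12 = -28
Determinant = -16*-12 - (0)^2 = 192
Discriminant = (-28)^2 - 4*192 = 16.0
Eigenvalues: lambda_1 = -16.0, lambda_2 = -12.0
The function is concave.

1


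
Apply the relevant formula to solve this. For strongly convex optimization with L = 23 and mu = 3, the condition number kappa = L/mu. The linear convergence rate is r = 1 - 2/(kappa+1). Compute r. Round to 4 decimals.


Step 1: Compute the condition number.
kappa = L/mu = 23/3 = 7.6667
Step 2: Compute the convergence rate.
r = 1 - 2/(kappa + 1) = 1 - 2*mu/(L + mu) = (L - mu)/(L + mu) = 20/26 = 0.7692


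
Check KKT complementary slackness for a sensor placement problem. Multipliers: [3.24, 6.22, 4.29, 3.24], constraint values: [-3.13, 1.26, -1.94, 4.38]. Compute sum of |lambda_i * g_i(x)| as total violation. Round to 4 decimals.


KKT complementary slackness check:
lambda_1 * g_1 = 3.24 * -3.13 = -10.1412
lambda_2 * g_2 = 6.22 * 1.26 = 7.8372
lambda_3 * g_3 = 4.29 * -1.94 = -8.3226
lambda_4 * g_4 = 3.24 * 4.38 = 14.1912
Total violation = 10.1412 + 7.8372 + 8.3226 + 14.1912 = 40.4922


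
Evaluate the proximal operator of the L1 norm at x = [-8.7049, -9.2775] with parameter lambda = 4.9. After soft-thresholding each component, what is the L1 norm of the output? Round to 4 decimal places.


Soft-thresholding with lambda = 4.9:
prox(-8.7049) = sign(-8.7049)*max(|-8.7049| - 4.9, 0) = -3.8049
prox(-9.2775) = sign(-9.2775)*max(|-9.2775| - 4.9, 0) = -4.3775
prox(x) = [-3.8049, -4.3775]
||prox(x)||_1 = 3.8049 + 4.3775 = 8.1824


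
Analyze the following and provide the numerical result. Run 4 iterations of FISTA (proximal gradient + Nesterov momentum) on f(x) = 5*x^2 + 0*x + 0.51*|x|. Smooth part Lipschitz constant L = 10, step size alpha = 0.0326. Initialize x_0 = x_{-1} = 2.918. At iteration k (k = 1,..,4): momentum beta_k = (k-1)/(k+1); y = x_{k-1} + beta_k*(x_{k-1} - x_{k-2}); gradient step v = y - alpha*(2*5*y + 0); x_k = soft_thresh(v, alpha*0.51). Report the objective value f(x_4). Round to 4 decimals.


FISTA on f(x) = 5*x^2 + 0*x + 0.51*|x|
L = 10, alpha = 0.0326
Iteration 1: beta = 0.0, y = 2.918 + 0.0*(2.918 - 2.918) = 2.918
  grad(y) = 29.18, v = y - alpha*grad = 1.9667
  prox(v) = soft_thresh(1.9667, 0.0166) = 1.9501
Iteration 2: beta = 0.3333, y = 1.9501 + 0.3333*(1.9501 - 2.918) = 1.6275
  grad(y) = 16.2747, v = y - alpha*grad = 1.0969
  prox(v) = soft_thresh(1.0969, 0.0166) = 1.0803
Iteration 3: beta = 0.5, y = 1.0803 + 0.5*(1.0803 - 1.9501) = 0.6454
  grad(y) = 6.4538, v = y - alpha*grad = 0.435
  prox(v) = soft_thresh(0.435, 0.0166) = 0.4184
Iteration 4: beta = 0.6, y = 0.4184 + 0.6*(0.4184 - 1.0803) = 0.0212
  grad(y) = 0.2121, v = y - alpha*grad = 0.0143
  prox(v) = soft_thresh(0.0143, 0.0166) = 0.0
f(x_4) = 5*0.0^2 + 0*0.0 + 0.51*|0.0| = 0.0


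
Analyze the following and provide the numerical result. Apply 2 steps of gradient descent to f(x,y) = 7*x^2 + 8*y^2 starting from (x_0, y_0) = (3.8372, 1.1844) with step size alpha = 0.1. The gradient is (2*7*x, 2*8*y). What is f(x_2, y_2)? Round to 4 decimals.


Gradient descent on f(x,y) = 7*x^2 + 8*y^2.
Starting point: (3.8372, 1.1844), alpha = 0.1
Step 1: grad_x = 2*7*3.8372 = 53.7208, grad_y = 2*8*1.1844 = 18.9504
  x_1 = 3.8372 - 0.1*53.7208 = -1.5349
  y_1 = 1.1844 - 0.1*18.9504 = -0.7106
Step 2: grad_x = 2*7*-1.5349 = -21.4883, grad_y = 2*8*-0.7106 = -11.3702
  x_2 = -1.5349 - 0.1*-21.4883 = 0.614
  y_2 = -0.7106 - 0.1*-11.3702 = 0.4264
f(0.614, 0.4264) = 7*0.614^2 + 8*0.4264^2 = 4.093


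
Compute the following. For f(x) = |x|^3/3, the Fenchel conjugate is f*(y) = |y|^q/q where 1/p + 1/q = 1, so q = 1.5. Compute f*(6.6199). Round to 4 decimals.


The conjugate exponent q satisfies 1/p + 1/q = 1.
p = 3, so q = 3/(3 - 1) = 1.5
|y|^q = 6.6199^1.5 = 17.0325
f*(6.6199) = 17.0325 / 1.5 = 11.355


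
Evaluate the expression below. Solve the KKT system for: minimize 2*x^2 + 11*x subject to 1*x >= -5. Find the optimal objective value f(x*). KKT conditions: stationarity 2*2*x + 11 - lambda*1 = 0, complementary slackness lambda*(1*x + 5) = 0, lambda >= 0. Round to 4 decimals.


Step 1: Try lambda = 0 (constraint inactive).
Stationarity: 2*2*x + 11 = 0
x* = -11/(2*2) = -2.75
Check constraint: 1*-2.75 = -2.75 >= -5 -- satisfied.
Step 2: Compute optimal value.
f(x*) = 2*(-2.75)^2 + 11*(-2.75) = -15.125


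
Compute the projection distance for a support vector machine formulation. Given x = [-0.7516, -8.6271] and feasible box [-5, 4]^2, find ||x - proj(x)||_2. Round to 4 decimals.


Project each component onto [-5, 4].
clip(-0.7516) = -0.7516, clip(-8.6271) = -5.0
Projection = [-0.7516, -5.0]
Squared diffs: [0.0, 13.1559]
Distance = sqrt(13.1559) = 3.6271


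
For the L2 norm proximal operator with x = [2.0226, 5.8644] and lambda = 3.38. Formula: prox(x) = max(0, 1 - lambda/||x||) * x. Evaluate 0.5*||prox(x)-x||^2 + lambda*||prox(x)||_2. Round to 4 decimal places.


Step 1: Compute ||x||.
||x|| = 6.2034
Step 2: Compute scaling factor.
scale = max(0, 1 - 3.38/6.2034) = 0.4551
Step 3: prox(x) = [0.9206, 2.6691]
||prox(x)|| = 2.8234
Step 4: Proximal objective.
0.5*||prox-x||^2 = 5.7122
lambda*||prox|| = 9.5431
Total = 15.2553


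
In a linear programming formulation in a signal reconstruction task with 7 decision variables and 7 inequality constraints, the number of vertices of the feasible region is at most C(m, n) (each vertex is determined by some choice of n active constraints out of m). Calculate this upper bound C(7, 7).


Each vertex corresponds to some choice of n active constraints out of m, so the number of vertices is at most C(m, n) = m! / (n!(m-n)!).
m = 7, n = 7
Numerator: 7 * 6 * 5 * 4 * 3 * 2 * 1
Denominator: 7! = 5040
C(7, 7) = 1


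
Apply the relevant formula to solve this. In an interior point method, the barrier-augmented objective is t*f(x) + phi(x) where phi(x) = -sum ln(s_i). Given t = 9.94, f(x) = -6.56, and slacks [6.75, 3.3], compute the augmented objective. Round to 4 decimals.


Step 1: Compute log-barrier.
ln values: [1.9095, 1.1939]
phi = -(1.9095 + 1.1939) = -3.1035
Step 2: Compute augmented objective.
t*f(x) = 9.94*-6.56 = -65.2064
Total = -65.2064 - 3.1035 = -68.3099


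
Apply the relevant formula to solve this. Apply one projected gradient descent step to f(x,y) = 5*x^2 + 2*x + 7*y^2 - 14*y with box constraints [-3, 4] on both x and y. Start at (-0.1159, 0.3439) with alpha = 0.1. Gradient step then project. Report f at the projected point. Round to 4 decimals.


Step 1: Compute gradient at (-0.1159, 0.3439).
grad_x = 2*5*-0.1159 + 2 = 0.841
grad_y = 2*7*0.3439 - 14 = -9.1854
Step 2: Gradient step.
x_raw = -0.1159 - 0.1*0.841 = -0.2
y_raw = 0.3439 - 0.1*-9.1854 = 1.2624
Step 3: Project onto [-3, 4].
x_proj = clip(-0.2) = -0.2
y_proj = clip(1.2624) = 1.2624
Step 4: Evaluate f.
f(-0.2, 1.2624) = -6.7179


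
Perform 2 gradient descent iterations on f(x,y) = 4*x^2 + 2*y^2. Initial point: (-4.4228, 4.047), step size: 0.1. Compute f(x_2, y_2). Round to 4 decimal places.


Gradient descent on f(x,y) = 4*x^2 + 2*y^2.
Starting point: (-4.4228, 4.047), alpha = 0.1
Step 1: grad_x = 2*4*-4.4228 = -35.3824, grad_y = 2*2*4.047 = 16.188
  x_1 = -4.4228 - 0.1*-35.3824 = -0.8846
  y_1 = 4.047 - 0.1*16.188 = 2.4282
Step 2: grad_x = 2*4*-0.8846 = -7.0765, grad_y = 2*2*2.4282 = 9.7128
  x_2 = -0.8846 - 0.1*-7.0765 = -0.1769
  y_2 = 2.4282 - 0.1*9.7128 = 1.4569
f(-0.1769, 1.4569) = 4*(-0.1769)^2 + 2*1.4569^2 = 4.3704


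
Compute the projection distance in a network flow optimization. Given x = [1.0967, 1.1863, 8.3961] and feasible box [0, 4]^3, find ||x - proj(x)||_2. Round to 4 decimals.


Project each component onto [0, 4].
clip(1.0967) = 1.0967, clip(1.1863) = 1.1863, clip(8.3961) = 4.0
Projection = [1.0967, 1.1863, 4.0]
Squared diffs: [0.0, 0.0, 19.3257]
Distance = sqrt(19.3257) = 4.3961


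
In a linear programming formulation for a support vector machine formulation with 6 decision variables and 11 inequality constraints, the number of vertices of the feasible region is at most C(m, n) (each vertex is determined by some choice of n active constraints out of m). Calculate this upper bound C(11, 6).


Each vertex corresponds to some choice of n active constraints out of m, so the number of vertices is at most C(m, n) = m! / (n!(m-n)!).
m = 11, n = 6
Numerator: 11 * 10 * 9 * 8 * 7 * 6
Denominator: 6! = 720
C(11, 6) = 462


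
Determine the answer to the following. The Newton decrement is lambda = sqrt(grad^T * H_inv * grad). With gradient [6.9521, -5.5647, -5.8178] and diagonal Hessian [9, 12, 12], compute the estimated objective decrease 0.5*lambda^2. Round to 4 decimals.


Step 1: H is diagonal, so H^(-1) * g = [0.7725, -0.4637, -0.4848].
Step 2: g^T H^(-1) g = sum_i g_i^2 / H_ii
  = (6.9521)^2/9 + (-5.5647)^2/12 + (-5.8178)^2/12
  = 5.3702 + 2.5805 + 2.8206 = 10.7712
Step 3: Objective decrease = 0.5 * g^T H^(-1) g = 5.3856


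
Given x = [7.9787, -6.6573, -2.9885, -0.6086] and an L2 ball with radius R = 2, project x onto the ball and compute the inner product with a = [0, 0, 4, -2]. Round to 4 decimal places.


Step 1: Compute ||x|| (intermediates to 6 decimals).
||x|| = sqrt(7.9787^2 + (-6.6573)^2 + (-2.9885)^2 + (-0.6086)^2) = 10.829627
Step 2: Project.
Since ||x|| > R, scale = R/||x|| = 2/10.829627 = 0.184679, proj(x) = scale * x
proj(x) = [1.473498, -1.229464, -0.551913, -0.112396]
Step 3: Dot product.
a^T * proj(x) = 0*1.473498 + 0*(-1.229464) + 4*(-0.551913) - 2*(-0.112396) = -1.9829


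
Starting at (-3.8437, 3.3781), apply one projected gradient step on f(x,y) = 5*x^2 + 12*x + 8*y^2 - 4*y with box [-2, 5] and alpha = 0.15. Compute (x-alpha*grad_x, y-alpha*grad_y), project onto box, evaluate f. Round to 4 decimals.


Step 1: Compute gradient at (-3.8437, 3.3781).
grad_x = 2*5*-3.8437 + 12 = -26.437
grad_y = 2*8*3.3781 - 4 = 50.0496
Step 2: Gradient step.
x_raw = -3.8437 - 0.15*-26.437 = 0.1219
y_raw = 3.3781 - 0.15*50.0496 = -4.1293
Step 3: Project onto [-2, 5].
x_proj = clip(0.1219) = 0.1219
y_proj = clip(-4.1293) = -2.0
Step 4: Evaluate f.
f(0.1219, -2.0) = 41.5364


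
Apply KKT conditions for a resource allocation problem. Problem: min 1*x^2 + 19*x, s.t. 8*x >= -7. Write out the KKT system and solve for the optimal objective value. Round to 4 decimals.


Step 1: Try lambda = 0 (constraint inactive).
x_unc = -19/(2*1) = -9.5
Check: 8*-9.5 = -76.0 < -7 -- violated!
Step 2: Constraint must be active: 8*x = -7
x* = -7/8 = -0.875
lambda = (2*1*(-0.875) + 19)/8 = 2.1563
Step 3: Compute optimal value.
f(x*) = 1*(-0.875)^2 + 19*(-0.875) = -15.8594
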